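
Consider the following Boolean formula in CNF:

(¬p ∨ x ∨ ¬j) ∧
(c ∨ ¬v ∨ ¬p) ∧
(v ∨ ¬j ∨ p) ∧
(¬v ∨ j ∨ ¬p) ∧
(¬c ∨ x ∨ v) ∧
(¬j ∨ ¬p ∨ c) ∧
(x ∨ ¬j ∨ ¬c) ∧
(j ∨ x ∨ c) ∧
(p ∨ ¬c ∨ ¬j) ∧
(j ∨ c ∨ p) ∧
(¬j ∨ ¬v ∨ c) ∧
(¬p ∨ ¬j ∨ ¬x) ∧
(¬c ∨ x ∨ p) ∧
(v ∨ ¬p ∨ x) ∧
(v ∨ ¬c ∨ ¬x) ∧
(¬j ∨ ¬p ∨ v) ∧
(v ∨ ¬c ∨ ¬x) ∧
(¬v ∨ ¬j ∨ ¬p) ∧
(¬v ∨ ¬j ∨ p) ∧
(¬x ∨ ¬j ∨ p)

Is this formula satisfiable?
Yes

Yes, the formula is satisfiable.

One satisfying assignment is: c=False, x=True, j=False, v=False, p=True

Verification: With this assignment, all 20 clauses evaluate to true.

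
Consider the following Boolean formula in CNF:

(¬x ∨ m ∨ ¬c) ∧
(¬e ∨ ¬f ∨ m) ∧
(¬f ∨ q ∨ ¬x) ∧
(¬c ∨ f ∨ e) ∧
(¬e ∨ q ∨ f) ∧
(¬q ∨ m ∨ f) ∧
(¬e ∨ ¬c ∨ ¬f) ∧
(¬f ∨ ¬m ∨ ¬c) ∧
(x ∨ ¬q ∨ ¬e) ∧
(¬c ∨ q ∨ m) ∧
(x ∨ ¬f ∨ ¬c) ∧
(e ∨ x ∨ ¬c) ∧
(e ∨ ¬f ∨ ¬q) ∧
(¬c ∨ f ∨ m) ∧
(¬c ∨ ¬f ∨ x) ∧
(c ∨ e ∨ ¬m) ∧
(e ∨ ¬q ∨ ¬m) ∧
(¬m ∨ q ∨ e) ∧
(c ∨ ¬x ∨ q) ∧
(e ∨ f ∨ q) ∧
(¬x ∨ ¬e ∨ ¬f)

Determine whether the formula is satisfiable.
Yes

Yes, the formula is satisfiable.

One satisfying assignment is: c=False, x=False, q=False, f=True, m=False, e=False

Verification: With this assignment, all 21 clauses evaluate to true.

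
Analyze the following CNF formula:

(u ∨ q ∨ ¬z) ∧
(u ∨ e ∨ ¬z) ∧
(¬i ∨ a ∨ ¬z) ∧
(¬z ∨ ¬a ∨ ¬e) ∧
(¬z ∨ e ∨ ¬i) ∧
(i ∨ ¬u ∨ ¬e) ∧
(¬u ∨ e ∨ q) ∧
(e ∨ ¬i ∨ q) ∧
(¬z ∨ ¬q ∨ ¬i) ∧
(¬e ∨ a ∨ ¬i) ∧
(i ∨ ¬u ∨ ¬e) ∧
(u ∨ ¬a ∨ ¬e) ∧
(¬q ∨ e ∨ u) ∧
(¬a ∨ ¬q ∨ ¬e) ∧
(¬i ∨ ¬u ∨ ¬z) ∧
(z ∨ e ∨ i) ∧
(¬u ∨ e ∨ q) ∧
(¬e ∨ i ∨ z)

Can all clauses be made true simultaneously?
Yes

Yes, the formula is satisfiable.

One satisfying assignment is: a=False, i=False, e=False, z=True, q=True, u=True

Verification: With this assignment, all 18 clauses evaluate to true.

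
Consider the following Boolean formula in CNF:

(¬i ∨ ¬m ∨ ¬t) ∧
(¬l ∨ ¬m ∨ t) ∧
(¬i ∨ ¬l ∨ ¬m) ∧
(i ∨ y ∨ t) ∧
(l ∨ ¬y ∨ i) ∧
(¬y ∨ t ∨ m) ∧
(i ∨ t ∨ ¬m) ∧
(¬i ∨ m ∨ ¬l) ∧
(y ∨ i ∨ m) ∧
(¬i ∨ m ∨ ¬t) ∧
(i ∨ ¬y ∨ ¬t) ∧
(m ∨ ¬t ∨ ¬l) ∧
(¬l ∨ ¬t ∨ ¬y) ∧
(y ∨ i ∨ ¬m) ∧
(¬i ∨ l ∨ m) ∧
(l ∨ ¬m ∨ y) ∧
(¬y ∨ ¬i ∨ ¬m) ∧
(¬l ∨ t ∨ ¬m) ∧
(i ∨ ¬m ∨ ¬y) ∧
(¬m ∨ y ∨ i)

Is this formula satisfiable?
No

No, the formula is not satisfiable.

No assignment of truth values to the variables can make all 20 clauses true simultaneously.

The formula is UNSAT (unsatisfiable).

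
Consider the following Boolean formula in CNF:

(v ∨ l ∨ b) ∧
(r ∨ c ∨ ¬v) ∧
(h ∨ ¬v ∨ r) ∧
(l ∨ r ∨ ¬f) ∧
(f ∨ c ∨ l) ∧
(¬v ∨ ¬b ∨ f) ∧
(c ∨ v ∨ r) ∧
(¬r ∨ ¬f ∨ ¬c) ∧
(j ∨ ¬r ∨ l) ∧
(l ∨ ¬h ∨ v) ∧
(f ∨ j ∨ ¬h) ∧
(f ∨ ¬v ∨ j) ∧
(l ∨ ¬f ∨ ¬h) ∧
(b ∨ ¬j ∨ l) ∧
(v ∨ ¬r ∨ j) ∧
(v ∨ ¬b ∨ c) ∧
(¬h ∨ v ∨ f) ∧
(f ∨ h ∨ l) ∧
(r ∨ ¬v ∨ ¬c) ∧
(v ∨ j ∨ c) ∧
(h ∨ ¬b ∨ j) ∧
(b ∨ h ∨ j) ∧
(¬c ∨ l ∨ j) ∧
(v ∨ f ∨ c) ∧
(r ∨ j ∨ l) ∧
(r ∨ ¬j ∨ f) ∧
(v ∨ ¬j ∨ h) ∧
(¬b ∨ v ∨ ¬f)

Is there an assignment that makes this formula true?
Yes

Yes, the formula is satisfiable.

One satisfying assignment is: r=True, l=True, c=False, h=False, b=False, v=True, f=False, j=True

Verification: With this assignment, all 28 clauses evaluate to true.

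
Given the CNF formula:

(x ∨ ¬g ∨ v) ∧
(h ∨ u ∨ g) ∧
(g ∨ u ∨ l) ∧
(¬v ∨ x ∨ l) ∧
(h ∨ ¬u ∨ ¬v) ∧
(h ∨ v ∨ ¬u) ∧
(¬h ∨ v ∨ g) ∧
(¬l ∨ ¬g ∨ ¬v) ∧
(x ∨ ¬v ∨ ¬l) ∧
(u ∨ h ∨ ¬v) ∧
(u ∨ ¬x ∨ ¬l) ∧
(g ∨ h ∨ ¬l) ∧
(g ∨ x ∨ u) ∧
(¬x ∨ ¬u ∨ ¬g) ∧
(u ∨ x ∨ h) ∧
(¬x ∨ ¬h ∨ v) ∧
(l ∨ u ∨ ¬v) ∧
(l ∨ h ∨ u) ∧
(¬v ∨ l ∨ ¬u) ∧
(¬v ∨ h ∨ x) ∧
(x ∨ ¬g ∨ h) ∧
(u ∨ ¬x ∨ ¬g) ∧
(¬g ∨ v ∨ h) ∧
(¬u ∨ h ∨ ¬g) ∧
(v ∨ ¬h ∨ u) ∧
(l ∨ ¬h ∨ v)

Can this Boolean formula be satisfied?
Yes

Yes, the formula is satisfiable.

One satisfying assignment is: u=True, g=False, x=True, v=True, h=True, l=True

Verification: With this assignment, all 26 clauses evaluate to true.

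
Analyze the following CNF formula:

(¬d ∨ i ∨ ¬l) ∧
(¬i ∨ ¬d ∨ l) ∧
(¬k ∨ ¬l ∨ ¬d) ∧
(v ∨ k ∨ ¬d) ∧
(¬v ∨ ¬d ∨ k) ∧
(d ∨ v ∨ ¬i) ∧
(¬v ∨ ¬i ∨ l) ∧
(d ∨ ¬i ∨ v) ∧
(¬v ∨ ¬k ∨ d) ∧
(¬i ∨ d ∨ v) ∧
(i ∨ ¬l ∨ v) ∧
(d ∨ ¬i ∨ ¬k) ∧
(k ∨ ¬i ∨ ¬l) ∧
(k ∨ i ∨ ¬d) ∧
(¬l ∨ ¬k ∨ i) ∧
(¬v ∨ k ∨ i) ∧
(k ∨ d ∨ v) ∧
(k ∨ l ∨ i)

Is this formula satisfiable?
Yes

Yes, the formula is satisfiable.

One satisfying assignment is: d=False, i=False, v=False, l=False, k=True

Verification: With this assignment, all 18 clauses evaluate to true.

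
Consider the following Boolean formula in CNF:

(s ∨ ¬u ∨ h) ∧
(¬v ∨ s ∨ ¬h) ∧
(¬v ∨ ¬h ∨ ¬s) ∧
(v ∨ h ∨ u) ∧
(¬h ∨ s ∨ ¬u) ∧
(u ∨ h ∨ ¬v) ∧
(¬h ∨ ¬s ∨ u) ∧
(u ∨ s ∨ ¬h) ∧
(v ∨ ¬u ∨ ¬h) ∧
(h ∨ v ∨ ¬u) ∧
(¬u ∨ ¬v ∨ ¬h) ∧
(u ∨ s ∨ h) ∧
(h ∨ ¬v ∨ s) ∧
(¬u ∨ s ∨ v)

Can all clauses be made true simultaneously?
Yes

Yes, the formula is satisfiable.

One satisfying assignment is: h=False, s=True, u=True, v=True

Verification: With this assignment, all 14 clauses evaluate to true.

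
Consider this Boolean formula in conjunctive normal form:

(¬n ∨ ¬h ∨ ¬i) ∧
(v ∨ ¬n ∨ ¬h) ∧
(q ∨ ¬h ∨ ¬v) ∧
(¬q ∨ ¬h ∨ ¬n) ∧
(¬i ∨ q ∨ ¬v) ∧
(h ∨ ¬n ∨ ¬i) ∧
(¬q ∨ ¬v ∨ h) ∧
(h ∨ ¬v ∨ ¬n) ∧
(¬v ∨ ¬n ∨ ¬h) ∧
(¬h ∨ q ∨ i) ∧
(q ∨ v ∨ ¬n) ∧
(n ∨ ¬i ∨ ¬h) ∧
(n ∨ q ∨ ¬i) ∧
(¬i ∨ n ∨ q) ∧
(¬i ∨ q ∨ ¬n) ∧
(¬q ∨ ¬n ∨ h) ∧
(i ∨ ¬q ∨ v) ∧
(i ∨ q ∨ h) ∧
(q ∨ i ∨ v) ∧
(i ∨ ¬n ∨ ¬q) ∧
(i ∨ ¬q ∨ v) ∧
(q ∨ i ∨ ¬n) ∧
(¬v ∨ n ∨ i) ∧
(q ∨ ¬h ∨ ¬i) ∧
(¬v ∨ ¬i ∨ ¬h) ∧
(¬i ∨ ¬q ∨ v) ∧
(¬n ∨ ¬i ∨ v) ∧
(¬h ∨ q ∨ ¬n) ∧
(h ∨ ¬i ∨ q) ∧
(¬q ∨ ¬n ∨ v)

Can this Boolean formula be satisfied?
No

No, the formula is not satisfiable.

No assignment of truth values to the variables can make all 30 clauses true simultaneously.

The formula is UNSAT (unsatisfiable).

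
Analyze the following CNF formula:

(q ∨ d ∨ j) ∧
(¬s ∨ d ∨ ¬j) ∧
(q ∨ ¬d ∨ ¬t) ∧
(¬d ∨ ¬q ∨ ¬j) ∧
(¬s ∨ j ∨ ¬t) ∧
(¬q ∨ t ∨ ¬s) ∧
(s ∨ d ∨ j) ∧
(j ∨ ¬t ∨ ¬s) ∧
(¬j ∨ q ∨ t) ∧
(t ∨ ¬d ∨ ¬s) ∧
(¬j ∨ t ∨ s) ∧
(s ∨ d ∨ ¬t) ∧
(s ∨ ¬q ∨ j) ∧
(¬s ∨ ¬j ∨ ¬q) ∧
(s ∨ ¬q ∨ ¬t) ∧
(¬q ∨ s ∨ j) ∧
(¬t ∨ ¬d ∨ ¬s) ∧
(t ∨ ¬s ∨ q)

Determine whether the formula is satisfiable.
Yes

Yes, the formula is satisfiable.

One satisfying assignment is: d=True, j=False, t=False, s=False, q=False

Verification: With this assignment, all 18 clauses evaluate to true.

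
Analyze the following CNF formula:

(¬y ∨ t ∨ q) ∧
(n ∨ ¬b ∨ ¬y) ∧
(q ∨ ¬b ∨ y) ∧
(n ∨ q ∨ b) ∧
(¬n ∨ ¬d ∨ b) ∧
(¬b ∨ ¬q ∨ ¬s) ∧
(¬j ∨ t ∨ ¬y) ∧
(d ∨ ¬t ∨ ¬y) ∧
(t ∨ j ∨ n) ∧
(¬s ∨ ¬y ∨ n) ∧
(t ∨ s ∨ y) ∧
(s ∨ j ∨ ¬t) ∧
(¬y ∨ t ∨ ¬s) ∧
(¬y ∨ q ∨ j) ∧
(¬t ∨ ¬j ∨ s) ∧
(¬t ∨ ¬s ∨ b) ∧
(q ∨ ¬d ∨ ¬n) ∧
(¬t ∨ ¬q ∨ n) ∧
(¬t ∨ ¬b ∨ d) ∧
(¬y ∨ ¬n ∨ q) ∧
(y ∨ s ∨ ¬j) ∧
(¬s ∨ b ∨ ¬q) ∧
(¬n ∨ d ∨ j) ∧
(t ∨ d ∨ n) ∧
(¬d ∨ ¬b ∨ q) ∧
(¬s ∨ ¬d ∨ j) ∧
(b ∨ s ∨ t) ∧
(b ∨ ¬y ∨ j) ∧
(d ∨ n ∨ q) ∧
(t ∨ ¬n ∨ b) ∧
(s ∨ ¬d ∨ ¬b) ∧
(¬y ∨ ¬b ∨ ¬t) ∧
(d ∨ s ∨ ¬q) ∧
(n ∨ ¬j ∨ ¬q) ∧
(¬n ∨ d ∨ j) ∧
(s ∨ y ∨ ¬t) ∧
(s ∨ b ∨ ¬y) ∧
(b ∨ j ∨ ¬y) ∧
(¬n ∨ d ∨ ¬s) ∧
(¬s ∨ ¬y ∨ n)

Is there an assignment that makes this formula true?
No

No, the formula is not satisfiable.

No assignment of truth values to the variables can make all 40 clauses true simultaneously.

The formula is UNSAT (unsatisfiable).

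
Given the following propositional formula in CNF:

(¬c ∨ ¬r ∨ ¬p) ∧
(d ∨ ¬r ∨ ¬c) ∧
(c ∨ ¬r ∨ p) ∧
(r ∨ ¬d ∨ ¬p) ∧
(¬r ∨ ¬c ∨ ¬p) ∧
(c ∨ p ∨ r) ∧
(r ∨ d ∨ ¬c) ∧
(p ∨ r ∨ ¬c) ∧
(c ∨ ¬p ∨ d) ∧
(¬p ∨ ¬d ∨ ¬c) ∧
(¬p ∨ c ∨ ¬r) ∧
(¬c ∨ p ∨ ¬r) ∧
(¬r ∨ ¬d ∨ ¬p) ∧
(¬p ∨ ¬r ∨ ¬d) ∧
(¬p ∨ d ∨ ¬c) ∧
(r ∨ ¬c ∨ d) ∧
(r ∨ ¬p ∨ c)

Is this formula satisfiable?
No

No, the formula is not satisfiable.

No assignment of truth values to the variables can make all 17 clauses true simultaneously.

The formula is UNSAT (unsatisfiable).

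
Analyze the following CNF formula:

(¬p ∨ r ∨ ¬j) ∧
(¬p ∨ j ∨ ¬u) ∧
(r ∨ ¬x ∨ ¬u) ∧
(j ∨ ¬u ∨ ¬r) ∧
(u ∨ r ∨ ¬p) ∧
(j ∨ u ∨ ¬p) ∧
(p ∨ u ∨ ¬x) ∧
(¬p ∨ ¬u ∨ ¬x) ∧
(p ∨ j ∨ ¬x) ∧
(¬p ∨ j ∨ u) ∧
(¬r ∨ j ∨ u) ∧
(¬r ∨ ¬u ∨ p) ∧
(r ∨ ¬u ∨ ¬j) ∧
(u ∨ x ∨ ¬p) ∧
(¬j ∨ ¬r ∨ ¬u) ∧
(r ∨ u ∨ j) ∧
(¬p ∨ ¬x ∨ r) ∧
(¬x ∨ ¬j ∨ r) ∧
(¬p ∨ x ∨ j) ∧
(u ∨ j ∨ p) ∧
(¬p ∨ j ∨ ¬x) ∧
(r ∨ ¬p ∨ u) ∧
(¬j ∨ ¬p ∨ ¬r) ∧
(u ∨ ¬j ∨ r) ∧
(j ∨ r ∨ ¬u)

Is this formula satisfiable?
Yes

Yes, the formula is satisfiable.

One satisfying assignment is: r=True, j=True, p=False, x=False, u=False

Verification: With this assignment, all 25 clauses evaluate to true.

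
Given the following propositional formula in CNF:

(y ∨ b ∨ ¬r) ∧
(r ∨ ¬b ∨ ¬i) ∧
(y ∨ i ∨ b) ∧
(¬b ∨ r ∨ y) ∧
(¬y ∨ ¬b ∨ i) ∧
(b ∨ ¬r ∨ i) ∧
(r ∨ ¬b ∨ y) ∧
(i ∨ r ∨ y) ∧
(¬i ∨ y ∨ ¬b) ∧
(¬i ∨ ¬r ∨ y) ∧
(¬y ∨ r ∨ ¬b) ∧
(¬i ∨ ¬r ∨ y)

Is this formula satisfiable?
Yes

Yes, the formula is satisfiable.

One satisfying assignment is: r=True, i=False, b=True, y=False

Verification: With this assignment, all 12 clauses evaluate to true.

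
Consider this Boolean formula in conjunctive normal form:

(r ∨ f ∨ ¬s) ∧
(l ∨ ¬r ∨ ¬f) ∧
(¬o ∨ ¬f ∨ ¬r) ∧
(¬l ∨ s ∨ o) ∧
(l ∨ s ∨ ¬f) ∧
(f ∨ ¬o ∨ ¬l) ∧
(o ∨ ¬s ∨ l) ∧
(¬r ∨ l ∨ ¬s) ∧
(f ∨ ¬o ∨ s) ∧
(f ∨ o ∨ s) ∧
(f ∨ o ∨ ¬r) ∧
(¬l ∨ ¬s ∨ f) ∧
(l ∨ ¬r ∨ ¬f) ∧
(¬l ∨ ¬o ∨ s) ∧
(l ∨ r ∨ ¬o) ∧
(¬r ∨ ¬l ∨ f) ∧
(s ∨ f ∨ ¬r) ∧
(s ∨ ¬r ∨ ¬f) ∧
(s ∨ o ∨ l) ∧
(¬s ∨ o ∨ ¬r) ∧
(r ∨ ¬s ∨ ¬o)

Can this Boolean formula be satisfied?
Yes

Yes, the formula is satisfiable.

One satisfying assignment is: r=False, f=True, l=True, s=True, o=False

Verification: With this assignment, all 21 clauses evaluate to true.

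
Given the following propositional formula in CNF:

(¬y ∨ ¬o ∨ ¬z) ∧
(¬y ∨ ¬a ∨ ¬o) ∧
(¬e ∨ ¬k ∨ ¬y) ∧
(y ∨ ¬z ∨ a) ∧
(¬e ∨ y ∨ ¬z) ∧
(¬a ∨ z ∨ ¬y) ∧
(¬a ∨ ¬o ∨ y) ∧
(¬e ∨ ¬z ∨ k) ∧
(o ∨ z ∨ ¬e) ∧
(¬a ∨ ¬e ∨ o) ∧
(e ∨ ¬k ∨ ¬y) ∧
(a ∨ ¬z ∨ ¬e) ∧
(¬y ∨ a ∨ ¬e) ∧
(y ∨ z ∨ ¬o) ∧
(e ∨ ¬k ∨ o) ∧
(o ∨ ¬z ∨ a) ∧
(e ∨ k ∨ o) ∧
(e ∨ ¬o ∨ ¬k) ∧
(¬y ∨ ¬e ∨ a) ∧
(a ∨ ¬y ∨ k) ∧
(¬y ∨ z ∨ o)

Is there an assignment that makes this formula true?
No

No, the formula is not satisfiable.

No assignment of truth values to the variables can make all 21 clauses true simultaneously.

The formula is UNSAT (unsatisfiable).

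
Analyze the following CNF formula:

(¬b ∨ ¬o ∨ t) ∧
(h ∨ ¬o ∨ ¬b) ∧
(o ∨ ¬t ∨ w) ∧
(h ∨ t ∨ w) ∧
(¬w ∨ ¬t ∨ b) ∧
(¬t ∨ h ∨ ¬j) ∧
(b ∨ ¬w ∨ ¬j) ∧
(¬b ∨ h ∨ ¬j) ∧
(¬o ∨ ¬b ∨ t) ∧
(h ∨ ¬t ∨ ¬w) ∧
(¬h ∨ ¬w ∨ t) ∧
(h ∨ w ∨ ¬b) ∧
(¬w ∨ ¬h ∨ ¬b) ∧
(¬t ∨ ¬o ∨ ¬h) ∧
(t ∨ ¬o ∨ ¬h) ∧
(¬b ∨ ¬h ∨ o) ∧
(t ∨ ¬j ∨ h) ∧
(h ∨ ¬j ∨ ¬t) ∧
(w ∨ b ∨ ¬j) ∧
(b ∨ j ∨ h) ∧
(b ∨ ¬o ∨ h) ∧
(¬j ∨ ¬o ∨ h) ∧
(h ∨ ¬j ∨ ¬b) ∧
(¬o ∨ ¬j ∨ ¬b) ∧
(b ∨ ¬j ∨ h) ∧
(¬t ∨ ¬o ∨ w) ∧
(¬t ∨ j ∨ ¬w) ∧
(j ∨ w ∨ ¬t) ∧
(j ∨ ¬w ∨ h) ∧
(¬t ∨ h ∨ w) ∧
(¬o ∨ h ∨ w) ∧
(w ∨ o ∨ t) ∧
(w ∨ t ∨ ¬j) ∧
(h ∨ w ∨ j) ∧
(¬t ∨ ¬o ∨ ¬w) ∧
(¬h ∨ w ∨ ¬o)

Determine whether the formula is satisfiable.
No

No, the formula is not satisfiable.

No assignment of truth values to the variables can make all 36 clauses true simultaneously.

The formula is UNSAT (unsatisfiable).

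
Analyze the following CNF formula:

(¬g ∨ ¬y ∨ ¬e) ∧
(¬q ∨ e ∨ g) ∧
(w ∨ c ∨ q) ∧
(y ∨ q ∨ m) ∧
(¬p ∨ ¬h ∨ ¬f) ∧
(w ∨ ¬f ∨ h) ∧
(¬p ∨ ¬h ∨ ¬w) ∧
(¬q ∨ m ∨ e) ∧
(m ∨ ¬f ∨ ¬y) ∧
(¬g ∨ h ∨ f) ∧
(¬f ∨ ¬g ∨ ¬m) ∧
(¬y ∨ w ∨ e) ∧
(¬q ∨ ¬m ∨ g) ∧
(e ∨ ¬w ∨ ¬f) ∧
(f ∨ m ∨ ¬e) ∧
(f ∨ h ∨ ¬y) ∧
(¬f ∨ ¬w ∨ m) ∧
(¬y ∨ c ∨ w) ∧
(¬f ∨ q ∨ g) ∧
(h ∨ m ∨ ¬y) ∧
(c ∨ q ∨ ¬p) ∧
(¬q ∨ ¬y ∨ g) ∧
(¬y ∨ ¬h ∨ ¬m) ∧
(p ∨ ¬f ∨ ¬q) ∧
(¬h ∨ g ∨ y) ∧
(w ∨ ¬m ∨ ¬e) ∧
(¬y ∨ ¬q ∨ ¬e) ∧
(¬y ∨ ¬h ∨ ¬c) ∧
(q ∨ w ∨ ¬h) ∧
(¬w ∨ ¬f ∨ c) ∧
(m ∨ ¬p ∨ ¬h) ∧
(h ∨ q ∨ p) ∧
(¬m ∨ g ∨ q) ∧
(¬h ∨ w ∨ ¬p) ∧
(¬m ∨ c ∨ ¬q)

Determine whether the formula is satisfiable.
Yes

Yes, the formula is satisfiable.

One satisfying assignment is: p=False, m=True, g=True, f=False, q=False, h=True, e=False, c=False, w=True, y=False

Verification: With this assignment, all 35 clauses evaluate to true.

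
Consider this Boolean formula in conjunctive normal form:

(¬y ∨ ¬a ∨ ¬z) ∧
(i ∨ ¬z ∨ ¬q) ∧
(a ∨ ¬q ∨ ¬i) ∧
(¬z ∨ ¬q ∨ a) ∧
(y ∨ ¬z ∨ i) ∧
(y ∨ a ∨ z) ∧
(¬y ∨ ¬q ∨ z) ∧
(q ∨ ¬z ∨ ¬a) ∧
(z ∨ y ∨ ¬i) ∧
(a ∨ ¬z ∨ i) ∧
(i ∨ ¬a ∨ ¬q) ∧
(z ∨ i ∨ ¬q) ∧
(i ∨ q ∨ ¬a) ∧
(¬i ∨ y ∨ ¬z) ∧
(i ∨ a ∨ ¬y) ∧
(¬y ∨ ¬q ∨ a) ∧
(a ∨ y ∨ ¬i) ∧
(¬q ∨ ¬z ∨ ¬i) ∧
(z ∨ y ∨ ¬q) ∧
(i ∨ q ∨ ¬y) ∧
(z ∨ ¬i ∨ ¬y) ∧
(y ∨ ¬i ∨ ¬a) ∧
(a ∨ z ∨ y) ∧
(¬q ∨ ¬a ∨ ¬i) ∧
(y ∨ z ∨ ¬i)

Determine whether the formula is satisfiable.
Yes

Yes, the formula is satisfiable.

One satisfying assignment is: a=False, z=True, i=True, y=True, q=False

Verification: With this assignment, all 25 clauses evaluate to true.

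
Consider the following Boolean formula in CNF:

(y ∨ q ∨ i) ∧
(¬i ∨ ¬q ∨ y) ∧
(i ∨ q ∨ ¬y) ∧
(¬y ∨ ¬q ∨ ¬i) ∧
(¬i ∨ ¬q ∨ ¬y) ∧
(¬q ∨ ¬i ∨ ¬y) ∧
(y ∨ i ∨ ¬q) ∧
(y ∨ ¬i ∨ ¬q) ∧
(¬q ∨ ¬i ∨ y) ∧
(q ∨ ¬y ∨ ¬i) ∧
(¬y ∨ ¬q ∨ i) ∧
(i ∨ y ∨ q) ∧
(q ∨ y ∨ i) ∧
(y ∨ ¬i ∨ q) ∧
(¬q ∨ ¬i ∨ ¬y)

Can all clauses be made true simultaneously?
No

No, the formula is not satisfiable.

No assignment of truth values to the variables can make all 15 clauses true simultaneously.

The formula is UNSAT (unsatisfiable).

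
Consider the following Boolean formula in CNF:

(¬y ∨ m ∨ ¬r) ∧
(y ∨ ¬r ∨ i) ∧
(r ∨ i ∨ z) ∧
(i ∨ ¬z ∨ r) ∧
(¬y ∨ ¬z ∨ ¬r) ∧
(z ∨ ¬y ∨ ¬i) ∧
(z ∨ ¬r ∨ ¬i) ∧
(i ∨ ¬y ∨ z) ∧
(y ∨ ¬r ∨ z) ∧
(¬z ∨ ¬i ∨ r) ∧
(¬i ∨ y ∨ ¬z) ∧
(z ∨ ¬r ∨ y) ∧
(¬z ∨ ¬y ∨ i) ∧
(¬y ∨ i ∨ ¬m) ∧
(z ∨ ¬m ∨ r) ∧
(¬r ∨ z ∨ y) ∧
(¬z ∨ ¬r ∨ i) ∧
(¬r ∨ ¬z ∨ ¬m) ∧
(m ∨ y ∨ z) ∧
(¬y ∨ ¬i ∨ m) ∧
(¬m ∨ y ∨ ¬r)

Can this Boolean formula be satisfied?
No

No, the formula is not satisfiable.

No assignment of truth values to the variables can make all 21 clauses true simultaneously.

The formula is UNSAT (unsatisfiable).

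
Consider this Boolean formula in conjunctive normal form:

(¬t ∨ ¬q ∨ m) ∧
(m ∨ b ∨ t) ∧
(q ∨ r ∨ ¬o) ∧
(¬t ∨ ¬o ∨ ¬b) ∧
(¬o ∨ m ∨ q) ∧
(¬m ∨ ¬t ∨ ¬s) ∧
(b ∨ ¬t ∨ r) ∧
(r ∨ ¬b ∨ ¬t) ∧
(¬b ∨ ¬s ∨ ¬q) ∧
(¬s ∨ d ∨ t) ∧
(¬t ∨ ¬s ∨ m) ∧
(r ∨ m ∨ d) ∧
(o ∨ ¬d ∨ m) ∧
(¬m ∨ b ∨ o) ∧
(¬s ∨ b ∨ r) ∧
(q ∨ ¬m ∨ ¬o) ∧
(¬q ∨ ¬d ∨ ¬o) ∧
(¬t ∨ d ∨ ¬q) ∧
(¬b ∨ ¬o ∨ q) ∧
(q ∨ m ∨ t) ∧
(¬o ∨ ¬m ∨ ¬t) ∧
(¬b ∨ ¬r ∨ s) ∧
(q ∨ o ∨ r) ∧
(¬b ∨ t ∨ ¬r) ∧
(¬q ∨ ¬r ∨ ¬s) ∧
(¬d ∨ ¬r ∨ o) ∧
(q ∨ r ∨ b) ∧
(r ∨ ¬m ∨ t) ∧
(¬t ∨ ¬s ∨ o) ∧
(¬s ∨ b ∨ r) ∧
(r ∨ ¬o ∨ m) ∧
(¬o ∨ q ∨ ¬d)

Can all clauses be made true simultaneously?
Yes

Yes, the formula is satisfiable.

One satisfying assignment is: t=True, r=True, d=False, q=False, m=False, o=False, b=False, s=False

Verification: With this assignment, all 32 clauses evaluate to true.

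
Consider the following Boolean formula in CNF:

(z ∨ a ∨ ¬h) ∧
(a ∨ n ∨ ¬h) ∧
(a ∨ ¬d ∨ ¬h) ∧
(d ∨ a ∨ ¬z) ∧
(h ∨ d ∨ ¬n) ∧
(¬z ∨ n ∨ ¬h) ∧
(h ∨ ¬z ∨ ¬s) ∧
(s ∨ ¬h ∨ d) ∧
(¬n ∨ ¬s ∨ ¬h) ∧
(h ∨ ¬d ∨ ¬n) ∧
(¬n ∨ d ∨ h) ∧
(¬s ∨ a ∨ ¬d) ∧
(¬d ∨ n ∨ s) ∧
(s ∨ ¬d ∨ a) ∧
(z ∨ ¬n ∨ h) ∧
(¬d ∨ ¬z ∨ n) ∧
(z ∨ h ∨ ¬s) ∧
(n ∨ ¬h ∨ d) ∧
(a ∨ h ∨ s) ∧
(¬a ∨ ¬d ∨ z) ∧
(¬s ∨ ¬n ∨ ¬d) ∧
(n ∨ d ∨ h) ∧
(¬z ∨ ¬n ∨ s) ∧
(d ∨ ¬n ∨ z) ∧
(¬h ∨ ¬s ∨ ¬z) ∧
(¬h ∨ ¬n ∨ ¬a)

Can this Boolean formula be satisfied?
No

No, the formula is not satisfiable.

No assignment of truth values to the variables can make all 26 clauses true simultaneously.

The formula is UNSAT (unsatisfiable).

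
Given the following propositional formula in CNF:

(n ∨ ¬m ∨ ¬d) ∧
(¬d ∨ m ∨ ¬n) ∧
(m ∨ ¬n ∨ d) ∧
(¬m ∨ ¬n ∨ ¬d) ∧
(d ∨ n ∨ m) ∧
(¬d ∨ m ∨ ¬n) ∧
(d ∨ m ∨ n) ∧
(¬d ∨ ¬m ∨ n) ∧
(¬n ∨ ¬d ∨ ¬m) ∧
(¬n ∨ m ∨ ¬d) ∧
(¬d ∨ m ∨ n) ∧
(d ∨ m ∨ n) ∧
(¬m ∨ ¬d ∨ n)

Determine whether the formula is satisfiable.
Yes

Yes, the formula is satisfiable.

One satisfying assignment is: m=True, d=False, n=True

Verification: With this assignment, all 13 clauses evaluate to true.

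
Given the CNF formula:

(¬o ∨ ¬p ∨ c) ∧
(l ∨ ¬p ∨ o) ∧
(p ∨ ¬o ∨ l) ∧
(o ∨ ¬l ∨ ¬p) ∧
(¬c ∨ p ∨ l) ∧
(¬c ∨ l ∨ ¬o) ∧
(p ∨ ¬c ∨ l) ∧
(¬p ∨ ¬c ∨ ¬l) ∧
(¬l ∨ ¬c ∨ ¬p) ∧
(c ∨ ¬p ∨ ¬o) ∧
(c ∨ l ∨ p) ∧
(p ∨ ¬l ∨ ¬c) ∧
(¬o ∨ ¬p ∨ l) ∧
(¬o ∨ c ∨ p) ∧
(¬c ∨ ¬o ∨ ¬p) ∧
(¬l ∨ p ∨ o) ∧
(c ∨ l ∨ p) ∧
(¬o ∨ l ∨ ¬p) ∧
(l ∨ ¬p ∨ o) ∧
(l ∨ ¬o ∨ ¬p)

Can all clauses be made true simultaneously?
No

No, the formula is not satisfiable.

No assignment of truth values to the variables can make all 20 clauses true simultaneously.

The formula is UNSAT (unsatisfiable).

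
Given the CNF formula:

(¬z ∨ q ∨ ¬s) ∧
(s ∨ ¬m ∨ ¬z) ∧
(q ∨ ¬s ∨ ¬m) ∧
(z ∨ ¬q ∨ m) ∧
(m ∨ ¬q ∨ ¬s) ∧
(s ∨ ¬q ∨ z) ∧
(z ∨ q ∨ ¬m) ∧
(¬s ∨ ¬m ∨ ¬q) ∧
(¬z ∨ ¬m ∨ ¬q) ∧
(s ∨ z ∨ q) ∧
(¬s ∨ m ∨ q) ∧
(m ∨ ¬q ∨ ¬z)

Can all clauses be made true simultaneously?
Yes

Yes, the formula is satisfiable.

One satisfying assignment is: q=False, m=False, z=True, s=False

Verification: With this assignment, all 12 clauses evaluate to true.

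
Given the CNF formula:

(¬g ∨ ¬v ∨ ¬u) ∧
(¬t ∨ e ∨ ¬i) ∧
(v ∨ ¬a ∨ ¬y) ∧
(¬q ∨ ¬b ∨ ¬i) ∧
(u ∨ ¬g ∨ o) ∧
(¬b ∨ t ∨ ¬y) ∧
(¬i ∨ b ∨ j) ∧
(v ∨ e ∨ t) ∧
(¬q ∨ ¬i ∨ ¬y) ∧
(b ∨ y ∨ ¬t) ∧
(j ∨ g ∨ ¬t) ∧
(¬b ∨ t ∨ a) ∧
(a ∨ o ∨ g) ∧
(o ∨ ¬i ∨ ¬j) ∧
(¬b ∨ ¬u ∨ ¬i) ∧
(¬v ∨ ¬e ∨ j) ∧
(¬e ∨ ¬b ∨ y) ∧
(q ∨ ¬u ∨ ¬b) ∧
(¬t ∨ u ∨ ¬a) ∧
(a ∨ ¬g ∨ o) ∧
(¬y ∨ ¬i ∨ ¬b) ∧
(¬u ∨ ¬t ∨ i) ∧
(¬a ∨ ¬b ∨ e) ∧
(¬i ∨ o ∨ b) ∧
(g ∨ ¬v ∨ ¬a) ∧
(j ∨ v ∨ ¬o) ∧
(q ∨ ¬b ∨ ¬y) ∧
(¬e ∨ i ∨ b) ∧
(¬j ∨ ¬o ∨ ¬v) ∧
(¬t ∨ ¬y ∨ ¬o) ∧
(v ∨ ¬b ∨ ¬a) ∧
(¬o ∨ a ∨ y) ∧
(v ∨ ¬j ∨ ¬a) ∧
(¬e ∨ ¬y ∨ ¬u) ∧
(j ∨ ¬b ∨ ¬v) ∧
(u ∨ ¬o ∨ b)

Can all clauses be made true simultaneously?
Yes

Yes, the formula is satisfiable.

One satisfying assignment is: a=False, u=True, g=False, j=False, o=True, y=True, e=False, q=False, i=False, b=False, t=False, v=True

Verification: With this assignment, all 36 clauses evaluate to true.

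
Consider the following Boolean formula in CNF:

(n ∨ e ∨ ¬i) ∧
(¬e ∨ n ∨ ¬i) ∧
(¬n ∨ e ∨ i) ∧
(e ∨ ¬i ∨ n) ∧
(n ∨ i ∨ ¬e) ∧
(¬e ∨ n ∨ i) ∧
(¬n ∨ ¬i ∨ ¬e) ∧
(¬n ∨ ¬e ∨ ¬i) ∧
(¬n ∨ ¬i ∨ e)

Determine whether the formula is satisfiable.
Yes

Yes, the formula is satisfiable.

One satisfying assignment is: e=False, i=False, n=False

Verification: With this assignment, all 9 clauses evaluate to true.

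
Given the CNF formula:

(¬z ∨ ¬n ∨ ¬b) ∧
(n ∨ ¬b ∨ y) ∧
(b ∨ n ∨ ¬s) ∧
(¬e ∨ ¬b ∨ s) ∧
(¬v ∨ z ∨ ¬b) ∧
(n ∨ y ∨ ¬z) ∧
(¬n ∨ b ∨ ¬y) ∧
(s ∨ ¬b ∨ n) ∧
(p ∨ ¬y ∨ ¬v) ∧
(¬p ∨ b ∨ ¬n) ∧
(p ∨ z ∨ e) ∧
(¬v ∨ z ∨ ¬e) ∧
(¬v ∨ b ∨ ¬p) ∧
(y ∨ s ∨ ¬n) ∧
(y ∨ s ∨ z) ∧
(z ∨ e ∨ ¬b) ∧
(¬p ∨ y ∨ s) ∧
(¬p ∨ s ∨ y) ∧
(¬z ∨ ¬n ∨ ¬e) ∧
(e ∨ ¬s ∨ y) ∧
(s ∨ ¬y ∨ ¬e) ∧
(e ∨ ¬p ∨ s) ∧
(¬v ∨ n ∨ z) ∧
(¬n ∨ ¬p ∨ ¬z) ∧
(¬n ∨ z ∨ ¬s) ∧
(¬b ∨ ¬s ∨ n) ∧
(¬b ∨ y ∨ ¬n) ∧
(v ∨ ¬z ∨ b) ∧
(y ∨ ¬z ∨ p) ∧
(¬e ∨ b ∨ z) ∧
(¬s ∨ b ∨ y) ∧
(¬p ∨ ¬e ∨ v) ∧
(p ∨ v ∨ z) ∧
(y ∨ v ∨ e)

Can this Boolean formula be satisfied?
No

No, the formula is not satisfiable.

No assignment of truth values to the variables can make all 34 clauses true simultaneously.

The formula is UNSAT (unsatisfiable).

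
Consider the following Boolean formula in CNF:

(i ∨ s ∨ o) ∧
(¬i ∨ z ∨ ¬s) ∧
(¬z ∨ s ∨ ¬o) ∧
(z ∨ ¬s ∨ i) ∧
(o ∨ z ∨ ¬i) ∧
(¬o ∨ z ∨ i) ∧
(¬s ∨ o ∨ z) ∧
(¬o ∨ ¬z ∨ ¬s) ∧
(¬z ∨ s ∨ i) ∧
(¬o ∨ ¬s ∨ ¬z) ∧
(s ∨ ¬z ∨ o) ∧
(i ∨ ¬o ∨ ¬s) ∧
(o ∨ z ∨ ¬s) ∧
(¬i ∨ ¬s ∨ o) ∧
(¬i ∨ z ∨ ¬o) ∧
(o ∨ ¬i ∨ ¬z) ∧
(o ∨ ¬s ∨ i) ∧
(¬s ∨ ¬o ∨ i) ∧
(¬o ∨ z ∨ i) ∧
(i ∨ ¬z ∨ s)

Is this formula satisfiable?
No

No, the formula is not satisfiable.

No assignment of truth values to the variables can make all 20 clauses true simultaneously.

The formula is UNSAT (unsatisfiable).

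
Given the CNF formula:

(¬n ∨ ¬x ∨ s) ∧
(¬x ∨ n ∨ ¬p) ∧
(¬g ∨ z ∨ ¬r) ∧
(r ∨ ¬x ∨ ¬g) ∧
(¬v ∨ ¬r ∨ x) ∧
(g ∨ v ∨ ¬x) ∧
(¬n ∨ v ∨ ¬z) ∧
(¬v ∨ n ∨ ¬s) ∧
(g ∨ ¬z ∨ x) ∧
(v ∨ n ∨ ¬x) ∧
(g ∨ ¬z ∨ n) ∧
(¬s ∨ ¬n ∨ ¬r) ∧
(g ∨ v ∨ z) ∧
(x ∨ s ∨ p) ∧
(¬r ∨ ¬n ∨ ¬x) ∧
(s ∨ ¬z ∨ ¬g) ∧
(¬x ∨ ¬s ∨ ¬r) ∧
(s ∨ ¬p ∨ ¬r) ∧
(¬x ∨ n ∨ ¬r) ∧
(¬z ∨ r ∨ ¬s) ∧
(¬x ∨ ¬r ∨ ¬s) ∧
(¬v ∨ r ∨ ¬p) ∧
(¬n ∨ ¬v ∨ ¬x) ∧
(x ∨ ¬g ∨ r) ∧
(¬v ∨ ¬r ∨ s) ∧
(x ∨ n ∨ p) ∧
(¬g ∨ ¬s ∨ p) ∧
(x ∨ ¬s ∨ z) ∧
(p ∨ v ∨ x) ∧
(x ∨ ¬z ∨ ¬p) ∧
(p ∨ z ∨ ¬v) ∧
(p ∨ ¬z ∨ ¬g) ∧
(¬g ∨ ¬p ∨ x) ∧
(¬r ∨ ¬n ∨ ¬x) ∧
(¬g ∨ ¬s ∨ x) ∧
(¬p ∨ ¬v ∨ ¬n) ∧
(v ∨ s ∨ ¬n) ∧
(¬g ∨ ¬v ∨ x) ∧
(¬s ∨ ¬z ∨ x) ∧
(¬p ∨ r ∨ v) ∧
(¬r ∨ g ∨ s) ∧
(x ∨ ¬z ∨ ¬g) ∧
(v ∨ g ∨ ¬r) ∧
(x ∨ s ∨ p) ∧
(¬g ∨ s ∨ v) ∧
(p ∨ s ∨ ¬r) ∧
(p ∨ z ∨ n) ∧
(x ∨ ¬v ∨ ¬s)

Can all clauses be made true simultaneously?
No

No, the formula is not satisfiable.

No assignment of truth values to the variables can make all 48 clauses true simultaneously.

The formula is UNSAT (unsatisfiable).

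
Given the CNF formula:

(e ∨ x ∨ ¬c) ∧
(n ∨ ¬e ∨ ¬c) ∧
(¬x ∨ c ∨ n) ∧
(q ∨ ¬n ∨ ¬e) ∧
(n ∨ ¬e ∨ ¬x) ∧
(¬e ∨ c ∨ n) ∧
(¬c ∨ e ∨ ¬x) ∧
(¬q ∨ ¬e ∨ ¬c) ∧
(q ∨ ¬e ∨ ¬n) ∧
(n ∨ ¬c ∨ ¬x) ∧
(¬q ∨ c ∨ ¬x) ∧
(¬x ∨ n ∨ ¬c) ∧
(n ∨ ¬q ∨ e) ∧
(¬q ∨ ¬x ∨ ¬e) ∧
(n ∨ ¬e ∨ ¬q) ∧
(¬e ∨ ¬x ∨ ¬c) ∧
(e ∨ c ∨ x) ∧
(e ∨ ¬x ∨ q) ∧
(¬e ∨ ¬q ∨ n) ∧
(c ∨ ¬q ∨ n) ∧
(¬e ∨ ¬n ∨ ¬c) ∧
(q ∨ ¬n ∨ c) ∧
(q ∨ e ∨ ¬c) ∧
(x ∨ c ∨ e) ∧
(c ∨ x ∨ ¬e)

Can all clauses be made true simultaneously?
No

No, the formula is not satisfiable.

No assignment of truth values to the variables can make all 25 clauses true simultaneously.

The formula is UNSAT (unsatisfiable).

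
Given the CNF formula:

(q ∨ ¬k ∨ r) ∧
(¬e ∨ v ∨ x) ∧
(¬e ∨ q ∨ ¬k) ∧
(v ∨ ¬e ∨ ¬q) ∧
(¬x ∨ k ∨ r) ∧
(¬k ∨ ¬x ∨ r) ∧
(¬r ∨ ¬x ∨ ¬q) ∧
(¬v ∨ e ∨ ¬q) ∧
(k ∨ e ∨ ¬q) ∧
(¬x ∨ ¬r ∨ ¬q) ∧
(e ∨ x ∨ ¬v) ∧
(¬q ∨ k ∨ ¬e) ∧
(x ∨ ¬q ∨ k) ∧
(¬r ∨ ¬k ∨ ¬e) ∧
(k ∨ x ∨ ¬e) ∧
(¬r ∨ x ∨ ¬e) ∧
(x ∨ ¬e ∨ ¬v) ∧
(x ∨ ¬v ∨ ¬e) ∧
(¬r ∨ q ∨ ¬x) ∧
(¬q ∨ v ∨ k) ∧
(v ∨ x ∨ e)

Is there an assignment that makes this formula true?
No

No, the formula is not satisfiable.

No assignment of truth values to the variables can make all 21 clauses true simultaneously.

The formula is UNSAT (unsatisfiable).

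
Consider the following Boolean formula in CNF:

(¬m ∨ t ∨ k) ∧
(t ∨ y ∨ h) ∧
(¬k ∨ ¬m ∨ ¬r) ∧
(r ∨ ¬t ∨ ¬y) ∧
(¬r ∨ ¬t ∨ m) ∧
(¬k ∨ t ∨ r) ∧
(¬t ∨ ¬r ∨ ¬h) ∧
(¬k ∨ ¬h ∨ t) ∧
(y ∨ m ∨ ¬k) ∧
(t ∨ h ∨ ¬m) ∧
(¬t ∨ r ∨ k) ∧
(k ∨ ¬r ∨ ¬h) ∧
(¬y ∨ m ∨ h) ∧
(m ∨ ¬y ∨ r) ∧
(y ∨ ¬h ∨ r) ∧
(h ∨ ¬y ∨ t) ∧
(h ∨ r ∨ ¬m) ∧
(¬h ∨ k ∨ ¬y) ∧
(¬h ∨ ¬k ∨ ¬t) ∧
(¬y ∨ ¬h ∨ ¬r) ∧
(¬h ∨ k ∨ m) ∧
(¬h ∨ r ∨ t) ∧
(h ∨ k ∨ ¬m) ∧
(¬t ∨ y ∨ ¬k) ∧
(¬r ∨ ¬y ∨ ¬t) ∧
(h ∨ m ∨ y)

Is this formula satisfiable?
No

No, the formula is not satisfiable.

No assignment of truth values to the variables can make all 26 clauses true simultaneously.

The formula is UNSAT (unsatisfiable).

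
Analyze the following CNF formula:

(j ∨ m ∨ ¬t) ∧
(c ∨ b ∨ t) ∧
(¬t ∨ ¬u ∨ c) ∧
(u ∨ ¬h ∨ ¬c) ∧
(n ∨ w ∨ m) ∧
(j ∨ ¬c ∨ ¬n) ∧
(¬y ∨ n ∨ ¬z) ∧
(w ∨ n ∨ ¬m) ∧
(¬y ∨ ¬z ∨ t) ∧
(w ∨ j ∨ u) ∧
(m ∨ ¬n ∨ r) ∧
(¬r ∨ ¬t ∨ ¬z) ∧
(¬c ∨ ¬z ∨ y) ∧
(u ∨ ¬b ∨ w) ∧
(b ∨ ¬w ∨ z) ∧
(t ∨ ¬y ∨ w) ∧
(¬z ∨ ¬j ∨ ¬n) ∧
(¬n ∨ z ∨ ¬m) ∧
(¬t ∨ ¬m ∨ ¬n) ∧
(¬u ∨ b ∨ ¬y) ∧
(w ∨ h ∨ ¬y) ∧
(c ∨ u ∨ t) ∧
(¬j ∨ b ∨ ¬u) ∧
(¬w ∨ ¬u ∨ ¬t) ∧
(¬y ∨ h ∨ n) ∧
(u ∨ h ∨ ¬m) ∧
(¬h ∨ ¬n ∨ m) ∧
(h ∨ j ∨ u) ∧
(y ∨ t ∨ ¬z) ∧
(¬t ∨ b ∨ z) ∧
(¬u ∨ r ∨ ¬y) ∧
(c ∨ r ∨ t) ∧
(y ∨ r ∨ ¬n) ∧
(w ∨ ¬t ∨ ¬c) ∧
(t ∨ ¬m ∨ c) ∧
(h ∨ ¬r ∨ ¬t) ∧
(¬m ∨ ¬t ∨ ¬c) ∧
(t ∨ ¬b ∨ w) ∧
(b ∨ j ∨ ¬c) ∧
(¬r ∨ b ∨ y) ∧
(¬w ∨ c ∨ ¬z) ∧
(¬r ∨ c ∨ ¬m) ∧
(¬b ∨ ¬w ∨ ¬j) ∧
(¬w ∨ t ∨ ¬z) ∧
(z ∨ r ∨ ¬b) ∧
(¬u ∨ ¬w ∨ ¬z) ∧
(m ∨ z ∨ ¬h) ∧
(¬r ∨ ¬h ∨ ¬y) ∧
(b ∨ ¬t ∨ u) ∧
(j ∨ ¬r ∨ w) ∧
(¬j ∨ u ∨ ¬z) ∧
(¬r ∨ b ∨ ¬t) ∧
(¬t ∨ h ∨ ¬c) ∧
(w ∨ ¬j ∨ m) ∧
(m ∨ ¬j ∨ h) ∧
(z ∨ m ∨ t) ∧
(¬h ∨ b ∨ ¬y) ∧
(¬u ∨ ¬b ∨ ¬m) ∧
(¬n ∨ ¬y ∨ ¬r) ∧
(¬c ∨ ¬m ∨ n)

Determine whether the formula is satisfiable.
No

No, the formula is not satisfiable.

No assignment of truth values to the variables can make all 60 clauses true simultaneously.

The formula is UNSAT (unsatisfiable).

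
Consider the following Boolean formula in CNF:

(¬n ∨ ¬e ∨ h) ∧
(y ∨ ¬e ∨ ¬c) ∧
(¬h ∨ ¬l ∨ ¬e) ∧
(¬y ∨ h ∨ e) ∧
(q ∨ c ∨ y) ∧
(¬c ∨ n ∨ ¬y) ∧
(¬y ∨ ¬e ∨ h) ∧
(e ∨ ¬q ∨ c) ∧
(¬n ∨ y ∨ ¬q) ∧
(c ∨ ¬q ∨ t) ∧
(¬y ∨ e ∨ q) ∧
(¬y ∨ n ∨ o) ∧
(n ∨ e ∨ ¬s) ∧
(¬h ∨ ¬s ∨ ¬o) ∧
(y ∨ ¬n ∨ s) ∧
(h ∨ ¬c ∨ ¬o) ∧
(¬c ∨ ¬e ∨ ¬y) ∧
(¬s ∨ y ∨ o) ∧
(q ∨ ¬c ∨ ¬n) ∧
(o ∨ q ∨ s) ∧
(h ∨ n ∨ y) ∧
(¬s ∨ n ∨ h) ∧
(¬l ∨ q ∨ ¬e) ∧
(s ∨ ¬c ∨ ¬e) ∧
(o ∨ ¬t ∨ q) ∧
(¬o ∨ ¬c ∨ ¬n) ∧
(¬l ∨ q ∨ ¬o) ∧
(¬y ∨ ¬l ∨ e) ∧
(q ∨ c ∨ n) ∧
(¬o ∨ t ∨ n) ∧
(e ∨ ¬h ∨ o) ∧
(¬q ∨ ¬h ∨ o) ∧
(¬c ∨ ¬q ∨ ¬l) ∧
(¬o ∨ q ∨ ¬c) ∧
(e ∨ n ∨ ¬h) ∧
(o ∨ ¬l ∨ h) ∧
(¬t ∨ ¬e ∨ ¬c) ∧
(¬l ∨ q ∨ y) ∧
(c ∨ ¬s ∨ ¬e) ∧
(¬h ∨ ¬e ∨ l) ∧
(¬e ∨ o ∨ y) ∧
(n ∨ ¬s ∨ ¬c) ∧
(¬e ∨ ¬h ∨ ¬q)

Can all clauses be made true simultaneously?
No

No, the formula is not satisfiable.

No assignment of truth values to the variables can make all 43 clauses true simultaneously.

The formula is UNSAT (unsatisfiable).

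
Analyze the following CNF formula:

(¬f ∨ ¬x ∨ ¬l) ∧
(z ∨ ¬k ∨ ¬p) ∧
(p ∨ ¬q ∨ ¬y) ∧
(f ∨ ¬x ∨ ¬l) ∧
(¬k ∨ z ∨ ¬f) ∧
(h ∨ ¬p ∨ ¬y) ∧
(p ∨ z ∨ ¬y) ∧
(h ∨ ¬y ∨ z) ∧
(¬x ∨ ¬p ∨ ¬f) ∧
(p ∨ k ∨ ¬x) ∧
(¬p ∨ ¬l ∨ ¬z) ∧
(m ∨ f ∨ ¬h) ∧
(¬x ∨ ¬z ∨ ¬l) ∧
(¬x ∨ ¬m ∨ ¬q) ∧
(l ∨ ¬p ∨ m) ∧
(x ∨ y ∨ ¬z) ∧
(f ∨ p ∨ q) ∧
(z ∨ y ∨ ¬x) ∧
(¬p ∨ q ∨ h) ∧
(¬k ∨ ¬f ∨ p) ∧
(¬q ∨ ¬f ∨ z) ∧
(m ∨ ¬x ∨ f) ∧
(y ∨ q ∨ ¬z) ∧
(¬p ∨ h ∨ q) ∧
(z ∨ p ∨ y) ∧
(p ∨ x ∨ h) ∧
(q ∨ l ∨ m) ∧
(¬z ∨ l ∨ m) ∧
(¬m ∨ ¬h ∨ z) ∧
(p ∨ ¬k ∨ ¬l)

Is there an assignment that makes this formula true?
Yes

Yes, the formula is satisfiable.

One satisfying assignment is: m=False, f=False, y=False, z=False, q=True, x=False, p=True, l=True, k=False, h=False

Verification: With this assignment, all 30 clauses evaluate to true.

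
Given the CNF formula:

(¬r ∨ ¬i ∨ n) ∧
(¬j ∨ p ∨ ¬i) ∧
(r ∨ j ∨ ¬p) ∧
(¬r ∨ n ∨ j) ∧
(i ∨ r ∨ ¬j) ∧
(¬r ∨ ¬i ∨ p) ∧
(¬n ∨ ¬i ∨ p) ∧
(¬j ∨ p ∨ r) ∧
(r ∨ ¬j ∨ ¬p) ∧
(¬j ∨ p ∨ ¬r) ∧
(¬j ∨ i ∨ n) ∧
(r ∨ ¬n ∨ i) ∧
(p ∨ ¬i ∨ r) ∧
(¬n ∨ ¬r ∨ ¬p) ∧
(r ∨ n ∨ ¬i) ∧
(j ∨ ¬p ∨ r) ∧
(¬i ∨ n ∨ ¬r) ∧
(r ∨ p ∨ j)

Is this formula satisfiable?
Yes

Yes, the formula is satisfiable.

One satisfying assignment is: r=True, i=False, j=False, n=True, p=False

Verification: With this assignment, all 18 clauses evaluate to true.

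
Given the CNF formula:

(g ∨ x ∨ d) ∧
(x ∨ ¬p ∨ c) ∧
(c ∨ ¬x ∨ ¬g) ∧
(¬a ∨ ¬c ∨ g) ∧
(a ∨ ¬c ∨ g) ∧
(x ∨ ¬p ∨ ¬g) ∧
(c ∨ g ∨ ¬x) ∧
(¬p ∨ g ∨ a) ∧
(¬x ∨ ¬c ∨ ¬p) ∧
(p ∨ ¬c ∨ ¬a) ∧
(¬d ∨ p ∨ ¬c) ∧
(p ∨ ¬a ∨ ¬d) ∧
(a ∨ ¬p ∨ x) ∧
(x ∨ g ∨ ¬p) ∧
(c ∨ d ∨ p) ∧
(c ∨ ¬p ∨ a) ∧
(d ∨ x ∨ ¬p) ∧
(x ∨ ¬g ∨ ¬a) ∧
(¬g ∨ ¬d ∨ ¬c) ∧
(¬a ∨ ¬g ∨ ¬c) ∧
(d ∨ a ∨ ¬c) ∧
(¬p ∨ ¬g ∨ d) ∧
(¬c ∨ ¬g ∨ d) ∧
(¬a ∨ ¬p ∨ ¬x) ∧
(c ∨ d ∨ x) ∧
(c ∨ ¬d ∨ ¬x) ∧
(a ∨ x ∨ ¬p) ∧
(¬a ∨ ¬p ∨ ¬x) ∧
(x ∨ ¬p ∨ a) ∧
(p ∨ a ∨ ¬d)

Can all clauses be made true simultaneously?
No

No, the formula is not satisfiable.

No assignment of truth values to the variables can make all 30 clauses true simultaneously.

The formula is UNSAT (unsatisfiable).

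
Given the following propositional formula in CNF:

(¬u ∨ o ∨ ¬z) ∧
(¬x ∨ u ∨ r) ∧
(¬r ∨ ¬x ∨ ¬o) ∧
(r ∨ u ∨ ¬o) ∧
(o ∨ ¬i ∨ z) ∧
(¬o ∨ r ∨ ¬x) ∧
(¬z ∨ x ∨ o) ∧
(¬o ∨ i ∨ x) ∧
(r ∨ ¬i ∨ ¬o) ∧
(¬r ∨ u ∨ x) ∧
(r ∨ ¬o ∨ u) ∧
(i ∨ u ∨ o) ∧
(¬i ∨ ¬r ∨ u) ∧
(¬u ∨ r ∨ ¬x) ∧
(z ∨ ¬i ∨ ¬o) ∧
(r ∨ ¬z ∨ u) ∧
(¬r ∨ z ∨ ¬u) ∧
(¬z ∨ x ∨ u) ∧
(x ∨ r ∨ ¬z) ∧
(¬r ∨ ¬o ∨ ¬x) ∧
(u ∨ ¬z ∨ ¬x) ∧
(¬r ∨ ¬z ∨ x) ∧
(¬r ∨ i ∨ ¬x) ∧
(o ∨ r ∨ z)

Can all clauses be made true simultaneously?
No

No, the formula is not satisfiable.

No assignment of truth values to the variables can make all 24 clauses true simultaneously.

The formula is UNSAT (unsatisfiable).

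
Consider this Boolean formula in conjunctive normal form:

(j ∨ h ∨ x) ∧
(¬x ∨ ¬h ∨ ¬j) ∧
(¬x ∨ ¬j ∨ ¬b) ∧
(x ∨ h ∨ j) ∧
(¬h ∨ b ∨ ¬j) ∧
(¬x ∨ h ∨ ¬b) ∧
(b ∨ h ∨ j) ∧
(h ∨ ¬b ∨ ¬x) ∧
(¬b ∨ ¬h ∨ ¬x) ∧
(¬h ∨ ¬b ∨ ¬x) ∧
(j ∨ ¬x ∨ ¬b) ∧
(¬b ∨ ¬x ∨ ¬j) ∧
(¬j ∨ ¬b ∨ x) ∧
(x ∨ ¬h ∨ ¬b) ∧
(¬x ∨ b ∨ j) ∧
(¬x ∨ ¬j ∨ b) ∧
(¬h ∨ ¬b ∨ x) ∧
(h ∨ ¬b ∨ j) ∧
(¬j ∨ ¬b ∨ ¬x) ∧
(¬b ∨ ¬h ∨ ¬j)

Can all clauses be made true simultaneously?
Yes

Yes, the formula is satisfiable.

One satisfying assignment is: h=True, x=False, b=False, j=False

Verification: With this assignment, all 20 clauses evaluate to true.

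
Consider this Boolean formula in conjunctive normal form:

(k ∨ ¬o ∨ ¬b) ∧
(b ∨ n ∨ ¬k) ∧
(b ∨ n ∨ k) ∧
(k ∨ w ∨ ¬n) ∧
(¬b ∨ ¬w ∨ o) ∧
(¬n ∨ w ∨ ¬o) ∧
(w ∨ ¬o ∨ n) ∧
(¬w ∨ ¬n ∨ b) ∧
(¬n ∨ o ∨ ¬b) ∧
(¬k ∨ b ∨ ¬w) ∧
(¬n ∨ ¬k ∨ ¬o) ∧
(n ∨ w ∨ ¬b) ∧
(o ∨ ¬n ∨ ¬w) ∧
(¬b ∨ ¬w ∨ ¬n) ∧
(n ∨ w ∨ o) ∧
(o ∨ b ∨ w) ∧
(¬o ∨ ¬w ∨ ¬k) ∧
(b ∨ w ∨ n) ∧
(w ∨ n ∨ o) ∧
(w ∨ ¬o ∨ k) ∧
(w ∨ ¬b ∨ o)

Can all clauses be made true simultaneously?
No

No, the formula is not satisfiable.

No assignment of truth values to the variables can make all 21 clauses true simultaneously.

The formula is UNSAT (unsatisfiable).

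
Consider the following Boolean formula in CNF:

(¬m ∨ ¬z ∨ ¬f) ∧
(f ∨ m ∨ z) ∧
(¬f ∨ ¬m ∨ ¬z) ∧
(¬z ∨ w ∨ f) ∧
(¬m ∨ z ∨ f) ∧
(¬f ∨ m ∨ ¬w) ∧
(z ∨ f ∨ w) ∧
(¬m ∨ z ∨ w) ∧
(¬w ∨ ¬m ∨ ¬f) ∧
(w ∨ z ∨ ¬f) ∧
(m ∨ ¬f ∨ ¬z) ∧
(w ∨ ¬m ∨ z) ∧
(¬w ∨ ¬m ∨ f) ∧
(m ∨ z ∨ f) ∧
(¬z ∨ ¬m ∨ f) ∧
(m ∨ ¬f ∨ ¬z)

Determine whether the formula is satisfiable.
Yes

Yes, the formula is satisfiable.

One satisfying assignment is: z=True, w=True, m=False, f=False

Verification: With this assignment, all 16 clauses evaluate to true.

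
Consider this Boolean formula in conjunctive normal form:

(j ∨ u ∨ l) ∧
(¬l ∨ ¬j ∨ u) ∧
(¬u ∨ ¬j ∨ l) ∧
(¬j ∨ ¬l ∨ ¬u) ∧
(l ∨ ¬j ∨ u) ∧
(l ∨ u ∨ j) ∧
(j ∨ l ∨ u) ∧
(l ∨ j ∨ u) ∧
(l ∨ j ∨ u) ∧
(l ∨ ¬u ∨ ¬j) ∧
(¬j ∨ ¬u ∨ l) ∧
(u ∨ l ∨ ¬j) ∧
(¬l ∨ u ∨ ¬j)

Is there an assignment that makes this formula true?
Yes

Yes, the formula is satisfiable.

One satisfying assignment is: u=True, l=False, j=False

Verification: With this assignment, all 13 clauses evaluate to true.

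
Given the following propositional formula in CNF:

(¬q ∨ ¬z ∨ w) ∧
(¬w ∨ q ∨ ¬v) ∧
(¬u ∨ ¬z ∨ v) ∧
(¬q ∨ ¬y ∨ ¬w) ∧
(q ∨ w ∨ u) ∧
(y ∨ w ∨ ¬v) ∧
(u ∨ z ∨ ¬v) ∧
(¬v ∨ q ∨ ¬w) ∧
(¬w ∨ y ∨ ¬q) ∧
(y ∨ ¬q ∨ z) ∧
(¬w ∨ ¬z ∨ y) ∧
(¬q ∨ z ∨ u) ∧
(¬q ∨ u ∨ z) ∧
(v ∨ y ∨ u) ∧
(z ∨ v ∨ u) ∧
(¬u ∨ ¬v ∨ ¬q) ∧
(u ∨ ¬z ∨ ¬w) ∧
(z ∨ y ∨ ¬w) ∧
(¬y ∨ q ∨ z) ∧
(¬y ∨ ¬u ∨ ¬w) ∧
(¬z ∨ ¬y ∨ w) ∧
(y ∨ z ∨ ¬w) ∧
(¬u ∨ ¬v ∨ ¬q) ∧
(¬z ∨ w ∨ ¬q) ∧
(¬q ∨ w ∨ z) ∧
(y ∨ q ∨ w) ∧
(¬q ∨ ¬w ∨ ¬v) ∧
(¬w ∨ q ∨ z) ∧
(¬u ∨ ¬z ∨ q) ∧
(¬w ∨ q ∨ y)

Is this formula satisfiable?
No

No, the formula is not satisfiable.

No assignment of truth values to the variables can make all 30 clauses true simultaneously.

The formula is UNSAT (unsatisfiable).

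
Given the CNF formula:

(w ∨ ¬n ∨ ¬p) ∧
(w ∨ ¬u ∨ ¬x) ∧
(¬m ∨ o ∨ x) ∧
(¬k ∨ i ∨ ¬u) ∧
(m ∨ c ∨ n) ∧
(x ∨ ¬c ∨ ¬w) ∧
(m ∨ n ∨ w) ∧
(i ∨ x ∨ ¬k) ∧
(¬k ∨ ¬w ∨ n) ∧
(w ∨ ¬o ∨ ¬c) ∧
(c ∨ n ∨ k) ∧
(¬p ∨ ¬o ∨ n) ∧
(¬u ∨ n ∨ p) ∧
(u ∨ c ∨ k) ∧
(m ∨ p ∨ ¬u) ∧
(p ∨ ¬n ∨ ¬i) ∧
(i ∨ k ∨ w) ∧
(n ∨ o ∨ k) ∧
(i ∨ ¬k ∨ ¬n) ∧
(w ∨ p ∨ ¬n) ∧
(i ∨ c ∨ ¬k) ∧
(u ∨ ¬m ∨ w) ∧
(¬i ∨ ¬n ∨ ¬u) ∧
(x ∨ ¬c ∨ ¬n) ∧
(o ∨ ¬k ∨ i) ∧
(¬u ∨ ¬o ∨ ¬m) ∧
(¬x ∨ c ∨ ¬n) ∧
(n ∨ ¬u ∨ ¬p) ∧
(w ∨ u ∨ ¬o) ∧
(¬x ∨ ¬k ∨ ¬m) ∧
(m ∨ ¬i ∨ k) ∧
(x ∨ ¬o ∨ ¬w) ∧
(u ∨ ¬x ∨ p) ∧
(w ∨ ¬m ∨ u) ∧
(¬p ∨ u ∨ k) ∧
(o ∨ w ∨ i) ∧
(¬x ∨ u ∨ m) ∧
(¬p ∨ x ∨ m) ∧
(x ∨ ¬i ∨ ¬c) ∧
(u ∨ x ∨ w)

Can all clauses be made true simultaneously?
Yes

Yes, the formula is satisfiable.

One satisfying assignment is: p=True, u=True, x=True, k=False, i=False, c=True, m=True, n=True, o=False, w=True

Verification: With this assignment, all 40 clauses evaluate to true.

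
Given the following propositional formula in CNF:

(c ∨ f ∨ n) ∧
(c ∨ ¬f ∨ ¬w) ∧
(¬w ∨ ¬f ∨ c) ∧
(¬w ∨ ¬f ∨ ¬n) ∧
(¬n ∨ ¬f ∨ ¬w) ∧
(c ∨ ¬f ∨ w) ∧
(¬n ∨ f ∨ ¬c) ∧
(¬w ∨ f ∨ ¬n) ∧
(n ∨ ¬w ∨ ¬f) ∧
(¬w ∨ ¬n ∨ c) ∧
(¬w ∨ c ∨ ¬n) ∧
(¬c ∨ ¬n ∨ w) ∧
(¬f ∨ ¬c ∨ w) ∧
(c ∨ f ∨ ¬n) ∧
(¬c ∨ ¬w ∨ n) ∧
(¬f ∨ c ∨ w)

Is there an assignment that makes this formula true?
Yes

Yes, the formula is satisfiable.

One satisfying assignment is: n=False, f=False, c=True, w=False

Verification: With this assignment, all 16 clauses evaluate to true.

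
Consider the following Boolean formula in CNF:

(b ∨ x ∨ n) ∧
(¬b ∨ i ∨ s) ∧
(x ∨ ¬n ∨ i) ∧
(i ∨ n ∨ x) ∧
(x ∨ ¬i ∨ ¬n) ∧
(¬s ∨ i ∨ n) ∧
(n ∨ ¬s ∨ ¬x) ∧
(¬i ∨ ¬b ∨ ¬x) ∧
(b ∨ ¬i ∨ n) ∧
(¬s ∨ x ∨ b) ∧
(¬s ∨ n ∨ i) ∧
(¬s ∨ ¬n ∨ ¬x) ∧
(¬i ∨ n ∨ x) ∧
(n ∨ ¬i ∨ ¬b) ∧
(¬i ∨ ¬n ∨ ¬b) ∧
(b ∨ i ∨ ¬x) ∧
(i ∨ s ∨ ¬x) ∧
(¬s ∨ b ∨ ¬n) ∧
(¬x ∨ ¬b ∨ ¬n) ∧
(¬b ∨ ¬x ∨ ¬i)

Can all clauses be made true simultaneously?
Yes

Yes, the formula is satisfiable.

One satisfying assignment is: x=True, s=False, b=False, i=True, n=True

Verification: With this assignment, all 20 clauses evaluate to true.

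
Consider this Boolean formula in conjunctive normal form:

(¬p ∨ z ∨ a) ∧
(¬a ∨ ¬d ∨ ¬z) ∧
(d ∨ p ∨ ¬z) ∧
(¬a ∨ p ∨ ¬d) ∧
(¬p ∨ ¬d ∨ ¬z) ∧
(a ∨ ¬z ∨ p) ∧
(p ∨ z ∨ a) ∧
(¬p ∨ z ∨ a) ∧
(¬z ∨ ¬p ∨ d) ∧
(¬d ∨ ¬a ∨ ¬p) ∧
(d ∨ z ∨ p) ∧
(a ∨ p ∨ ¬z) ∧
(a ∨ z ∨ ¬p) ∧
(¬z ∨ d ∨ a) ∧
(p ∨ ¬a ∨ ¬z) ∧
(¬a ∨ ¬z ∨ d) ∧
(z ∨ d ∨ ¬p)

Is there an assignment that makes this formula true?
No

No, the formula is not satisfiable.

No assignment of truth values to the variables can make all 17 clauses true simultaneously.

The formula is UNSAT (unsatisfiable).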